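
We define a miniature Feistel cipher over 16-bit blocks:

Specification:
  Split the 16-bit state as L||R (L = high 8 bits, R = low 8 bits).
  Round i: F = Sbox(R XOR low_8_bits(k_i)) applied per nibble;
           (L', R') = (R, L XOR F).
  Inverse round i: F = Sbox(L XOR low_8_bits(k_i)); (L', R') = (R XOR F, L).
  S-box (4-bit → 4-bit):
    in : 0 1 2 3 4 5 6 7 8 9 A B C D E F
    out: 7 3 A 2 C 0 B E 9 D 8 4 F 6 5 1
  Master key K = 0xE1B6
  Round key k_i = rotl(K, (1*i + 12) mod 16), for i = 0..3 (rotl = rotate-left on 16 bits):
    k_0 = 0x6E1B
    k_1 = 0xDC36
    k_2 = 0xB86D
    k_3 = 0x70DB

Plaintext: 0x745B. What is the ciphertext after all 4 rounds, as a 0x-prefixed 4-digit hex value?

s_0 = plaintext = 0x745B
s_1 = Round(s_0, k_0) = 0x5BB3
s_2 = Round(s_1, k_1) = 0xB3CB
s_3 = Round(s_2, k_2) = 0xCB38
s_4 = Round(s_3, k_3) = 0x3899

0x3899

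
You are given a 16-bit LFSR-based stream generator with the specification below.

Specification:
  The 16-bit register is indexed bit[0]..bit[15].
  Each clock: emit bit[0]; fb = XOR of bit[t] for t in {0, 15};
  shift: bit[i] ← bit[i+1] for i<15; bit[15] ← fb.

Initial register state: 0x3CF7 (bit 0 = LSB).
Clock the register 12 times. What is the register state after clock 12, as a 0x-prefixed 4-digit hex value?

reg_0 = 0x3CF7
clock 1: out=1, reg = 0x9E7B
clock 2: out=1, reg = 0x4F3D
clock 3: out=1, reg = 0xA79E
clock 4: out=0, reg = 0xD3CF
clock 5: out=1, reg = 0x69E7
clock 6: out=1, reg = 0xB4F3
clock 7: out=1, reg = 0x5A79
clock 8: out=1, reg = 0xAD3C
clock 9: out=0, reg = 0xD69E
clock 10: out=0, reg = 0xEB4F
clock 11: out=1, reg = 0x75A7
clock 12: out=1, reg = 0xBAD3

0xBAD3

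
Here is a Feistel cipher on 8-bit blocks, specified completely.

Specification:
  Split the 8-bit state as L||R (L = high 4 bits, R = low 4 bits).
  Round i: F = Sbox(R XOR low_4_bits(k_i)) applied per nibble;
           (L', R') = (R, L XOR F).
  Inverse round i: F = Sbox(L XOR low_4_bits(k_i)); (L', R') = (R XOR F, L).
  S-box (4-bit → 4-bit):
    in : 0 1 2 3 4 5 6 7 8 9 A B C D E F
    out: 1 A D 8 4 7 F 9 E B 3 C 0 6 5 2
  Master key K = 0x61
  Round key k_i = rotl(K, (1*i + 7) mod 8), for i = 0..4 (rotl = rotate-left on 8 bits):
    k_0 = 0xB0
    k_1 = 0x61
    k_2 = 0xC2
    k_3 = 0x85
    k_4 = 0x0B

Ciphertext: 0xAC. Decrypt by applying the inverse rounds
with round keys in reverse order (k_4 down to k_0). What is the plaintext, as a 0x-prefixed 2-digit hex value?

s_0 = ciphertext = 0xAC
s_1 = InvRound(s_0, k_4) = 0x6A
s_2 = InvRound(s_1, k_3) = 0x26
s_3 = InvRound(s_2, k_2) = 0x72
s_4 = InvRound(s_3, k_1) = 0xD7
s_5 = InvRound(s_4, k_0) = 0x1D

0x1D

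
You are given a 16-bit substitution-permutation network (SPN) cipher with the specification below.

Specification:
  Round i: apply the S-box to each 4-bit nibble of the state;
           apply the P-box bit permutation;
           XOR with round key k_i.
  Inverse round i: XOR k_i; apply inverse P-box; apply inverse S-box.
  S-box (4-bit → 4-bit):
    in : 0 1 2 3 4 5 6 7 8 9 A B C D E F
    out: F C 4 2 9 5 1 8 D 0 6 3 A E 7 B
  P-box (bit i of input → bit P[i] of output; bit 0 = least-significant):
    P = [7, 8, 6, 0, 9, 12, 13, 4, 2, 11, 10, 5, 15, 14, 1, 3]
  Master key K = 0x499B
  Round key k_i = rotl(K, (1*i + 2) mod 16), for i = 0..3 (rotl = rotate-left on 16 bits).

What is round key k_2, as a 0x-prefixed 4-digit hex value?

K = 0x499B
k_0 = rotl(K, (1*0+2) mod 16) = rotl(K, 2) = 0x266D
k_1 = rotl(K, (1*1+2) mod 16) = rotl(K, 3) = 0x4CDA
k_2 = rotl(K, (1*2+2) mod 16) = rotl(K, 4) = 0x99B4

0x99B4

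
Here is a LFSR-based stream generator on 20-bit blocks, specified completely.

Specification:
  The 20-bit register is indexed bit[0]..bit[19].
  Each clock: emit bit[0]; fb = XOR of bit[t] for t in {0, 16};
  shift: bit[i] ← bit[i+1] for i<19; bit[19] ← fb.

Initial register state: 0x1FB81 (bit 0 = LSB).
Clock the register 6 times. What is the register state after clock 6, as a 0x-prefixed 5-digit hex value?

reg_0 = 0x1FB81
clock 1: out=1, reg = 0x0FDC0
clock 2: out=0, reg = 0x07EE0
clock 3: out=0, reg = 0x03F70
clock 4: out=0, reg = 0x01FB8
clock 5: out=0, reg = 0x00FDC
clock 6: out=0, reg = 0x007EE

0x007EE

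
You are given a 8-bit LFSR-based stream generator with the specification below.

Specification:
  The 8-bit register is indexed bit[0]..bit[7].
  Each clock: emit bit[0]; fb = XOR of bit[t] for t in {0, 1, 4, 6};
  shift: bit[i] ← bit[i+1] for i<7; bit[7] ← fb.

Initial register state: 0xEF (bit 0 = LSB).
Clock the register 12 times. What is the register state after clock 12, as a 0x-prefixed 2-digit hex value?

reg_0 = 0xEF
clock 1: out=1, reg = 0xF7
clock 2: out=1, reg = 0x7B
clock 3: out=1, reg = 0x3D
clock 4: out=1, reg = 0x1E
clock 5: out=0, reg = 0x0F
clock 6: out=1, reg = 0x07
clock 7: out=1, reg = 0x03
clock 8: out=1, reg = 0x01
clock 9: out=1, reg = 0x80
clock 10: out=0, reg = 0x40
clock 11: out=0, reg = 0xA0
clock 12: out=0, reg = 0x50

0x50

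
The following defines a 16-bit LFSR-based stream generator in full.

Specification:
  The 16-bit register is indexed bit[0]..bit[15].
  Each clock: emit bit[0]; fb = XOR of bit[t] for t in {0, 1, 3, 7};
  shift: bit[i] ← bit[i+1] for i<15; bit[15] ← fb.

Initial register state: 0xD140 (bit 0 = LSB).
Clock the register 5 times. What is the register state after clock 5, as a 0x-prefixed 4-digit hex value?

reg_0 = 0xD140
clock 1: out=0, reg = 0x68A0
clock 2: out=0, reg = 0xB450
clock 3: out=0, reg = 0x5A28
clock 4: out=0, reg = 0xAD14
clock 5: out=0, reg = 0x568A

0x568A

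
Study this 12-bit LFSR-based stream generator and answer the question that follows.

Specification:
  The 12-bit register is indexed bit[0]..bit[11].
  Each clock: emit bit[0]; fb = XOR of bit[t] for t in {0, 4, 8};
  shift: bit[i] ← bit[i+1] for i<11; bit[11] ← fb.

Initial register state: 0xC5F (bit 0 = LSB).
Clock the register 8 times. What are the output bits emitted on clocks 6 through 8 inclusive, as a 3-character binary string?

reg_0 = 0xC5F
clock 1: out=1, reg = 0x62F
clock 2: out=1, reg = 0xB17
clock 3: out=1, reg = 0xD8B
clock 4: out=1, reg = 0x6C5
clock 5: out=1, reg = 0xB62
clock 6: out=0, reg = 0xDB1
clock 7: out=1, reg = 0xED8
clock 8: out=0, reg = 0xF6C

010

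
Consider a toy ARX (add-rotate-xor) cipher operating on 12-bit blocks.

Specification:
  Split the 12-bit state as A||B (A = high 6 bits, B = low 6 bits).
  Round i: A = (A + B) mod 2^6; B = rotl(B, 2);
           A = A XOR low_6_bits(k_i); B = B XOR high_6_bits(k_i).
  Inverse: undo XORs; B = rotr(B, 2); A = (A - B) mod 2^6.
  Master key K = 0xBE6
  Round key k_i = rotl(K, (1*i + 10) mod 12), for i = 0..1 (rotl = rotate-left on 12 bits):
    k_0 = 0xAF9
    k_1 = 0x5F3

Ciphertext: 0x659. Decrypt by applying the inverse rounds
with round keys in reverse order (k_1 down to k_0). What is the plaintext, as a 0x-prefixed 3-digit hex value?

0xF02

s_0 = ciphertext = 0x659
s_1 = InvRound(s_0, k_1) = 0x1E3
s_2 = InvRound(s_1, k_0) = 0xF02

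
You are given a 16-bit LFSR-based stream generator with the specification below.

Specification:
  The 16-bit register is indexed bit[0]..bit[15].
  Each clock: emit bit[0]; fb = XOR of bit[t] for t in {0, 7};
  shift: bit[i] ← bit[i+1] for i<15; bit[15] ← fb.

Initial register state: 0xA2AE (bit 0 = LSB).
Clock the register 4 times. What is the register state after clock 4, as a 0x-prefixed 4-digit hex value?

0xBA2A

reg_0 = 0xA2AE
clock 1: out=0, reg = 0xD157
clock 2: out=1, reg = 0xE8AB
clock 3: out=1, reg = 0x7455
clock 4: out=1, reg = 0xBA2A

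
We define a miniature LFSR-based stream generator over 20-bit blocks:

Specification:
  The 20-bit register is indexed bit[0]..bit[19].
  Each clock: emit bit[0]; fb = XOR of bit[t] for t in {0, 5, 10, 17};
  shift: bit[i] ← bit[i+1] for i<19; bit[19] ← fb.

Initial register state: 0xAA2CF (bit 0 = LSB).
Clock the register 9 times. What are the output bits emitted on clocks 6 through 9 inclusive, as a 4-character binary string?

reg_0 = 0xAA2CF
clock 1: out=1, reg = 0x55167
clock 2: out=1, reg = 0x2A8B3
clock 3: out=1, reg = 0x95459
clock 4: out=1, reg = 0x4AA2C
clock 5: out=0, reg = 0xA5516
clock 6: out=0, reg = 0x52A8B
clock 7: out=1, reg = 0xA9545
clock 8: out=1, reg = 0xD4AA2
clock 9: out=0, reg = 0xEA551

0110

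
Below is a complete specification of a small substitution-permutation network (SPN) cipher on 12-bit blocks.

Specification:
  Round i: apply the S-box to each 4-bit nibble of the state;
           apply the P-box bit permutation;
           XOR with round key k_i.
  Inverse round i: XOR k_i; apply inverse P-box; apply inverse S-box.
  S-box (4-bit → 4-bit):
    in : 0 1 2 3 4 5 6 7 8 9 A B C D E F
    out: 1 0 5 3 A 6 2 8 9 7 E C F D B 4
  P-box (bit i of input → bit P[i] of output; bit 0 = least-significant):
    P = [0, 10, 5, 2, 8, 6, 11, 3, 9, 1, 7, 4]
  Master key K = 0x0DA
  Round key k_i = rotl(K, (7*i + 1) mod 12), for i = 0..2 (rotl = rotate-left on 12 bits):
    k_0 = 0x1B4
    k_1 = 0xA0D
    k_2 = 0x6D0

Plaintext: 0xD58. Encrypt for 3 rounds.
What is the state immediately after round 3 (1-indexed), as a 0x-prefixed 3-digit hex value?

0xF6F

s_0 = plaintext = 0xD58
s_1 = Round(s_0, k_0) = 0xB61
s_2 = Round(s_1, k_1) = 0xADD
s_3 = Round(s_2, k_2) = 0xF6F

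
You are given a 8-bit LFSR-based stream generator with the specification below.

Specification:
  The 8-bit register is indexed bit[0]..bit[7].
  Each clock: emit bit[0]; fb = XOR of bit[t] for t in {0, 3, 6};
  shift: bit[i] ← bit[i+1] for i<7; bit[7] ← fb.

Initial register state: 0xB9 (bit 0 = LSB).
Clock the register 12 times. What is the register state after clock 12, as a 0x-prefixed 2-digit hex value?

reg_0 = 0xB9
clock 1: out=1, reg = 0x5C
clock 2: out=0, reg = 0x2E
clock 3: out=0, reg = 0x97
clock 4: out=1, reg = 0xCB
clock 5: out=1, reg = 0xE5
clock 6: out=1, reg = 0x72
clock 7: out=0, reg = 0xB9
clock 8: out=1, reg = 0x5C
clock 9: out=0, reg = 0x2E
clock 10: out=0, reg = 0x97
clock 11: out=1, reg = 0xCB
clock 12: out=1, reg = 0xE5

0xE5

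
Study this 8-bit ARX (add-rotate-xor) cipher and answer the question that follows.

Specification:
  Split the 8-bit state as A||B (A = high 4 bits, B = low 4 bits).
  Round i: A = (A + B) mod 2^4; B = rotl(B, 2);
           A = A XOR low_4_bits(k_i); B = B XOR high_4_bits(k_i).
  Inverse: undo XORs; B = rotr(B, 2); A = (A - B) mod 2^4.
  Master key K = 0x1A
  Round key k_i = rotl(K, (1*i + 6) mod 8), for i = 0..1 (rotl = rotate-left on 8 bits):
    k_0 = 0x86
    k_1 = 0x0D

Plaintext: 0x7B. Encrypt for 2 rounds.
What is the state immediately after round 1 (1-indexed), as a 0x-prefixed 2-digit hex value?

0x46

s_0 = plaintext = 0x7B
s_1 = Round(s_0, k_0) = 0x46
s_2 = Round(s_1, k_1) = 0x79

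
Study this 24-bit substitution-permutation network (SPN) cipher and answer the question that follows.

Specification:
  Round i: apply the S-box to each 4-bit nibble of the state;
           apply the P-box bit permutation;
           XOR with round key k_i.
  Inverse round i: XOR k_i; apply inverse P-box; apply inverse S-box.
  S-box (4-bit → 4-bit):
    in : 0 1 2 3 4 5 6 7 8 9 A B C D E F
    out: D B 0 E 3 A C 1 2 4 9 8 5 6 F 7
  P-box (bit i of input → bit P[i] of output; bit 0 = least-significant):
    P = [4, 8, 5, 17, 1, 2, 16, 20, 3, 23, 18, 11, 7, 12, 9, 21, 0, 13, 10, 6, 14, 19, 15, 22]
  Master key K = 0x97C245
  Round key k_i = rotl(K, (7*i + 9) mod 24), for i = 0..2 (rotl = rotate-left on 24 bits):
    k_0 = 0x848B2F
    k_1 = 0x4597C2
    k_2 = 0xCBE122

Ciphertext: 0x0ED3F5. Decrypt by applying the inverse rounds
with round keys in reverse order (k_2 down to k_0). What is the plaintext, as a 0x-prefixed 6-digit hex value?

s_0 = ciphertext = 0x0ED3F5
s_1 = InvRound(s_0, k_2) = 0xB1FDF7
s_2 = InvRound(s_1, k_1) = 0xA4635C
s_3 = InvRound(s_2, k_0) = 0xC1BB7C

0xC1BB7C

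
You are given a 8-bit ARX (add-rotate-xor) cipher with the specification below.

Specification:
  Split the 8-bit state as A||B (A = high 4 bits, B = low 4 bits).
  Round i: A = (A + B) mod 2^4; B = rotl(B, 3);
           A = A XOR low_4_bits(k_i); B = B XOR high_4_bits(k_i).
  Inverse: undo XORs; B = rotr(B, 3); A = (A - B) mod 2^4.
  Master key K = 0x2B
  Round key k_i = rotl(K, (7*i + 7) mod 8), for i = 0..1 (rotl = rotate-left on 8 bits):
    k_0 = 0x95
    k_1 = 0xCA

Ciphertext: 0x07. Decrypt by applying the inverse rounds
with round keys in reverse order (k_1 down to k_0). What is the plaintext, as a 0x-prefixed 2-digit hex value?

s_0 = ciphertext = 0x07
s_1 = InvRound(s_0, k_1) = 0x37
s_2 = InvRound(s_1, k_0) = 0x9D

0x9D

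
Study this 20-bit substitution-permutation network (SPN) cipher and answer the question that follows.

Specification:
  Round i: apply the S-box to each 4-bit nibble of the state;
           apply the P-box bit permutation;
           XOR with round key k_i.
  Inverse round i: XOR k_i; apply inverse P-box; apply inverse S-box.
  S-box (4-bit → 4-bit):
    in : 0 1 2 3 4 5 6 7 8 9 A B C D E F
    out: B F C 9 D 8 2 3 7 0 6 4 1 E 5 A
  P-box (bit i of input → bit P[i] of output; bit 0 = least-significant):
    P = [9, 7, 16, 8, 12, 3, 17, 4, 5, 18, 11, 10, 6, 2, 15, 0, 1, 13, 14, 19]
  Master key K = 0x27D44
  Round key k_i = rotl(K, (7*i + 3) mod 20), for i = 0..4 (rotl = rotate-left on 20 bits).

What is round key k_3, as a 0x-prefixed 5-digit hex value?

0x7D442

K = 0x27D44
k_0 = rotl(K, (7*0+3) mod 20) = rotl(K, 3) = 0x3EA21
k_1 = rotl(K, (7*1+3) mod 20) = rotl(K, 10) = 0x5109F
k_2 = rotl(K, (7*2+3) mod 20) = rotl(K, 17) = 0x84FA8
k_3 = rotl(K, (7*3+3) mod 20) = rotl(K, 4) = 0x7D442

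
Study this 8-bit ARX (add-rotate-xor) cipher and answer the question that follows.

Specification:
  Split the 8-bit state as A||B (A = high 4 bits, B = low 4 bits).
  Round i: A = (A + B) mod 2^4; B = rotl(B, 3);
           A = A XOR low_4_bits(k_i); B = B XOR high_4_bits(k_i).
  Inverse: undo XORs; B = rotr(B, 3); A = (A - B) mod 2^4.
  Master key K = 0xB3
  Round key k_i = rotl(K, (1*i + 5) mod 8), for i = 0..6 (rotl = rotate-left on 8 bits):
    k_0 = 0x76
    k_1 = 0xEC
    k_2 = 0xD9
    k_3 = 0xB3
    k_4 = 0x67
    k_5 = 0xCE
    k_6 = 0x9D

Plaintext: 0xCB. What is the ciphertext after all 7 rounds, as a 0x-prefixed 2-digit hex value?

0xF1

s_0 = plaintext = 0xCB
s_1 = Round(s_0, k_0) = 0x1A
s_2 = Round(s_1, k_1) = 0x7B
s_3 = Round(s_2, k_2) = 0xB0
s_4 = Round(s_3, k_3) = 0x8B
s_5 = Round(s_4, k_4) = 0x4B
s_6 = Round(s_5, k_5) = 0x11
s_7 = Round(s_6, k_6) = 0xF1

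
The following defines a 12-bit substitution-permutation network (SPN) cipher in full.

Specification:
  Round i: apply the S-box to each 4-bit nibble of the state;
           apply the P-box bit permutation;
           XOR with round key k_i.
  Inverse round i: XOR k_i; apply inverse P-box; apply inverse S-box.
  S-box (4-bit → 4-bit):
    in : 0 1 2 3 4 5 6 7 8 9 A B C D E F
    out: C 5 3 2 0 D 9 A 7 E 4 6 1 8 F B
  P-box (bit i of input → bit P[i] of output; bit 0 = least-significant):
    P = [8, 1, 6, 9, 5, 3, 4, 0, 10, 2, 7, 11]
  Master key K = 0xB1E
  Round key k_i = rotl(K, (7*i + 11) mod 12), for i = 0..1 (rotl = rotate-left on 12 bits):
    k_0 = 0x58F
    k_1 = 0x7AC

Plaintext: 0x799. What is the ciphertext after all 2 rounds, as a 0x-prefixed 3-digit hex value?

0x9E9

s_0 = plaintext = 0x799
s_1 = Round(s_0, k_0) = 0xFD0
s_2 = Round(s_1, k_1) = 0x9E9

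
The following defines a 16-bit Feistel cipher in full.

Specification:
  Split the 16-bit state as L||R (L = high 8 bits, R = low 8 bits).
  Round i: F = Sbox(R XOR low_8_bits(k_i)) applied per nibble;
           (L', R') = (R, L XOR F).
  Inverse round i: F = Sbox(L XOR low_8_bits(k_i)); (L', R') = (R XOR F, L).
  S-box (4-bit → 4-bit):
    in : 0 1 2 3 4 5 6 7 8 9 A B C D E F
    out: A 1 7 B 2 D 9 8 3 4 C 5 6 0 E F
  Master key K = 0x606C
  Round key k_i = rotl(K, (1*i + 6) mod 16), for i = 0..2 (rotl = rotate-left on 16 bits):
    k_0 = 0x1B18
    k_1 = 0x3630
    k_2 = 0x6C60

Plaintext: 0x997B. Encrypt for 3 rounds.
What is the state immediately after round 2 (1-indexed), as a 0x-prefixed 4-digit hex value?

s_0 = plaintext = 0x997B
s_1 = Round(s_0, k_0) = 0x7B02
s_2 = Round(s_1, k_1) = 0x02CC
s_3 = Round(s_2, k_2) = 0xCCC4

0x02CC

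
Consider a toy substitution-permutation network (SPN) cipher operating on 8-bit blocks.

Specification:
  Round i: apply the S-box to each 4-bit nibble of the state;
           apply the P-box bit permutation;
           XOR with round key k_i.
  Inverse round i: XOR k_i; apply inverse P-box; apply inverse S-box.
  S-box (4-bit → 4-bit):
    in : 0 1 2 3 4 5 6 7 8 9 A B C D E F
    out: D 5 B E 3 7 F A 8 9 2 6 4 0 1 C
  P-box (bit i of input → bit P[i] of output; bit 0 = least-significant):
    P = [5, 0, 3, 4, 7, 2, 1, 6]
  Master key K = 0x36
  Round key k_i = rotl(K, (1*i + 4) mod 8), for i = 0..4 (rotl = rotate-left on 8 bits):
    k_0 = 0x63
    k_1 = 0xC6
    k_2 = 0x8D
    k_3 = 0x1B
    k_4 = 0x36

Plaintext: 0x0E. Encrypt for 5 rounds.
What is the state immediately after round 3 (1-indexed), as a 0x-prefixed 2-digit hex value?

s_0 = plaintext = 0x0E
s_1 = Round(s_0, k_0) = 0x81
s_2 = Round(s_1, k_1) = 0xAE
s_3 = Round(s_2, k_2) = 0xA9
s_4 = Round(s_3, k_3) = 0x2F
s_5 = Round(s_4, k_4) = 0xEA

0xA9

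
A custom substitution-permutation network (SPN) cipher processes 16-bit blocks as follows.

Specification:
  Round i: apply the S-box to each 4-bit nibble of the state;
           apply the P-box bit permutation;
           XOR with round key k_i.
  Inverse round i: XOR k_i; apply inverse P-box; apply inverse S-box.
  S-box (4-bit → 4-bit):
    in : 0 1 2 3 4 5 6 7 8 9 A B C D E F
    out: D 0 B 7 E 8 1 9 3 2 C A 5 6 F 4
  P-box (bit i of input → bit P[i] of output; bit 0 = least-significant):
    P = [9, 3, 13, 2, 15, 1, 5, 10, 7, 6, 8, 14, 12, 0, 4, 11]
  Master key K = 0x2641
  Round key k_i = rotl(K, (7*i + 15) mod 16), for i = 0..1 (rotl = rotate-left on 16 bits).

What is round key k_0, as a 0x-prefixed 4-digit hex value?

0x9320

K = 0x2641
k_0 = rotl(K, (7*0+15) mod 16) = rotl(K, 15) = 0x9320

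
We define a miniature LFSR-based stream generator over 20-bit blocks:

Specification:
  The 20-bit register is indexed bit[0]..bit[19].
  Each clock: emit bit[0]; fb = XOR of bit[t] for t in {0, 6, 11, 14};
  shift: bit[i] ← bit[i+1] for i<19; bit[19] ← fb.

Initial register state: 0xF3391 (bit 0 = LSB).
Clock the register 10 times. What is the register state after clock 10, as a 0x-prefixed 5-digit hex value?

reg_0 = 0xF3391
clock 1: out=1, reg = 0xF99C8
clock 2: out=0, reg = 0x7CCE4
clock 3: out=0, reg = 0xBE672
clock 4: out=0, reg = 0x5F339
clock 5: out=1, reg = 0x2F99C
clock 6: out=0, reg = 0x17CCE
clock 7: out=0, reg = 0x8BE67
clock 8: out=1, reg = 0xC5F33
clock 9: out=1, reg = 0xE2F99
clock 10: out=1, reg = 0x717CC

0x717CC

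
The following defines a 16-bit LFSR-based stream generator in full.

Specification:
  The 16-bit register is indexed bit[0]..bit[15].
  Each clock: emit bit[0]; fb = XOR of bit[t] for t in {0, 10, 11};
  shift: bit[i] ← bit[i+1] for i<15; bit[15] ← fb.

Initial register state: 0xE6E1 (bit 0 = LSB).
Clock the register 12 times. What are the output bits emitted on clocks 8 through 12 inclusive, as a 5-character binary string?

reg_0 = 0xE6E1
clock 1: out=1, reg = 0x7370
clock 2: out=0, reg = 0x39B8
clock 3: out=0, reg = 0x9CDC
clock 4: out=0, reg = 0x4E6E
clock 5: out=0, reg = 0x2737
clock 6: out=1, reg = 0x139B
clock 7: out=1, reg = 0x89CD
clock 8: out=1, reg = 0x44E6
clock 9: out=0, reg = 0xA273
clock 10: out=1, reg = 0xD139
clock 11: out=1, reg = 0xE89C
clock 12: out=0, reg = 0xF44E

10110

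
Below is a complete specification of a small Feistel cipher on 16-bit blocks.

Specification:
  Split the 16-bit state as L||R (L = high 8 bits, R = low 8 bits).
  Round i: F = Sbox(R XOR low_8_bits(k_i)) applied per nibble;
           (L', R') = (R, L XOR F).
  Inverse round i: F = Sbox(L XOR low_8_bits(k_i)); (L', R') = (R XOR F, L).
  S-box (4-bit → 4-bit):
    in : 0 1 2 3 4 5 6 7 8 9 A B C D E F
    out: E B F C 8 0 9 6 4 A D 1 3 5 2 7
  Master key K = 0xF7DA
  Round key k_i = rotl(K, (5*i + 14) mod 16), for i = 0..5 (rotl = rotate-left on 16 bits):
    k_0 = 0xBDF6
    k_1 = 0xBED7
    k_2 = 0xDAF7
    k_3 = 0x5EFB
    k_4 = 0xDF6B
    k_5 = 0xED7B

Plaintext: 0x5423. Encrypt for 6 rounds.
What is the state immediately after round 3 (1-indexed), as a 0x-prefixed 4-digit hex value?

s_0 = plaintext = 0x5423
s_1 = Round(s_0, k_0) = 0x2304
s_2 = Round(s_1, k_1) = 0x047F
s_3 = Round(s_2, k_2) = 0x7F40
s_4 = Round(s_3, k_3) = 0x406E
s_5 = Round(s_4, k_4) = 0x6EA0
s_6 = Round(s_5, k_5) = 0xA03F

0x7F40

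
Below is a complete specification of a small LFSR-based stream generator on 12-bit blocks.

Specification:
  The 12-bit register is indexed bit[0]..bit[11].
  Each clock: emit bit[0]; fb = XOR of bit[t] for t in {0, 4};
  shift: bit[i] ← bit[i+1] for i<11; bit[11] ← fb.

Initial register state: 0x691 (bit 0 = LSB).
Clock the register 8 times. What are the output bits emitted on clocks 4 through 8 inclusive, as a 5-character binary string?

reg_0 = 0x691
clock 1: out=1, reg = 0x348
clock 2: out=0, reg = 0x1A4
clock 3: out=0, reg = 0x0D2
clock 4: out=0, reg = 0x869
clock 5: out=1, reg = 0xC34
clock 6: out=0, reg = 0xE1A
clock 7: out=0, reg = 0xF0D
clock 8: out=1, reg = 0xF86

01001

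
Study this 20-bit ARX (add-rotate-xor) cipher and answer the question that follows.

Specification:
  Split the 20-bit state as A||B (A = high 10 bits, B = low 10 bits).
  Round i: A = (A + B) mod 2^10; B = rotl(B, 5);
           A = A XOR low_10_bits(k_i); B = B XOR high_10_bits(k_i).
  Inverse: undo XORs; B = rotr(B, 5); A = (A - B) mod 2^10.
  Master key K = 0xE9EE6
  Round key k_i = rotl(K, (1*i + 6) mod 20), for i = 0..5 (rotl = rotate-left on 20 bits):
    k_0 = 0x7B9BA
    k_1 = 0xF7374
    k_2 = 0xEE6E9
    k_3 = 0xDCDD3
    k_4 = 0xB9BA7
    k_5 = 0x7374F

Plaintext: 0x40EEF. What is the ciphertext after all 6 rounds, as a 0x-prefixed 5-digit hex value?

0x671A8

s_0 = plaintext = 0x40EEF
s_1 = Round(s_0, k_0) = 0x92019
s_2 = Round(s_1, k_1) = 0x454FC
s_3 = Round(s_2, k_2) = 0x3E03E
s_4 = Round(s_3, k_3) = 0x394B2
s_5 = Round(s_4, k_4) = 0x8C0A3
s_6 = Round(s_5, k_5) = 0x671A8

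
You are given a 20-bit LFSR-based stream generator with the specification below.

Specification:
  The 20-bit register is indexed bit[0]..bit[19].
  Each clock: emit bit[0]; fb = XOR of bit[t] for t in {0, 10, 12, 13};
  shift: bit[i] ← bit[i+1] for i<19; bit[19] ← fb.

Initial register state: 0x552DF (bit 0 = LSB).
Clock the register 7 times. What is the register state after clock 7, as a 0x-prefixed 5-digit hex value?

reg_0 = 0x552DF
clock 1: out=1, reg = 0x2A96F
clock 2: out=1, reg = 0x154B7
clock 3: out=1, reg = 0x8AA5B
clock 4: out=1, reg = 0x4552D
clock 5: out=1, reg = 0xA2A96
clock 6: out=0, reg = 0xD154B
clock 7: out=1, reg = 0xE8AA5

0xE8AA5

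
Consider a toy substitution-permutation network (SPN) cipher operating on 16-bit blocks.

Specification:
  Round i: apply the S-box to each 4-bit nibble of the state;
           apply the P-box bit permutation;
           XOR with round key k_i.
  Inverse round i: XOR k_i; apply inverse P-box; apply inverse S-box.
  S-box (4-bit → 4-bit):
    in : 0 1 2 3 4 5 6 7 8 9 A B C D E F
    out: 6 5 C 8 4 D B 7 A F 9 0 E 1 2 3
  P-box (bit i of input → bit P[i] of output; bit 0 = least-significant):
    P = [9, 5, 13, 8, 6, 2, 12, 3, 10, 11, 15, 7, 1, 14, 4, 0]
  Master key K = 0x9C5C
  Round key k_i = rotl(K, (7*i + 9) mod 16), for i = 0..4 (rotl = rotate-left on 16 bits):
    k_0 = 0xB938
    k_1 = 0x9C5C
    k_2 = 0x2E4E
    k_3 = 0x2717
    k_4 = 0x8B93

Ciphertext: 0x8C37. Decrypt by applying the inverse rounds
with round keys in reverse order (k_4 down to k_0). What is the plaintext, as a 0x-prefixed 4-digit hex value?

s_0 = ciphertext = 0x8C37
s_1 = InvRound(s_0, k_4) = 0xBAE6
s_2 = InvRound(s_1, k_3) = 0x2918
s_3 = InvRound(s_2, k_2) = 0x1DFA
s_4 = InvRound(s_3, k_1) = 0xD2E8
s_5 = InvRound(s_4, k_0) = 0x08D5

0x08D5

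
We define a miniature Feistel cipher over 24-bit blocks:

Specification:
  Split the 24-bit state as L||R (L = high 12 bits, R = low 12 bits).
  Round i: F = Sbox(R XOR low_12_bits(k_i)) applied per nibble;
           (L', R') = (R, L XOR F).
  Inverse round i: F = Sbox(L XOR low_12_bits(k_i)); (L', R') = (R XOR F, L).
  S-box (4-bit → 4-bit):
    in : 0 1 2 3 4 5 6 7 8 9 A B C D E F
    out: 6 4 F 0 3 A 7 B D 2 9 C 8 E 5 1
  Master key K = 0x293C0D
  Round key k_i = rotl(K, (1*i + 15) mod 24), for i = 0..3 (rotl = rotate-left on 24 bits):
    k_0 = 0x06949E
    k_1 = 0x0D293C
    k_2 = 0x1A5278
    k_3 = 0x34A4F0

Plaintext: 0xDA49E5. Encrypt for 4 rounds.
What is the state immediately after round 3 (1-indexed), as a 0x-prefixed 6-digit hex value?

0x016C6D

s_0 = plaintext = 0xDA49E5
s_1 = Round(s_0, k_0) = 0x9E5318
s_2 = Round(s_1, k_1) = 0x318016
s_3 = Round(s_2, k_2) = 0x016C6D
s_4 = Round(s_3, k_3) = 0xC6DD38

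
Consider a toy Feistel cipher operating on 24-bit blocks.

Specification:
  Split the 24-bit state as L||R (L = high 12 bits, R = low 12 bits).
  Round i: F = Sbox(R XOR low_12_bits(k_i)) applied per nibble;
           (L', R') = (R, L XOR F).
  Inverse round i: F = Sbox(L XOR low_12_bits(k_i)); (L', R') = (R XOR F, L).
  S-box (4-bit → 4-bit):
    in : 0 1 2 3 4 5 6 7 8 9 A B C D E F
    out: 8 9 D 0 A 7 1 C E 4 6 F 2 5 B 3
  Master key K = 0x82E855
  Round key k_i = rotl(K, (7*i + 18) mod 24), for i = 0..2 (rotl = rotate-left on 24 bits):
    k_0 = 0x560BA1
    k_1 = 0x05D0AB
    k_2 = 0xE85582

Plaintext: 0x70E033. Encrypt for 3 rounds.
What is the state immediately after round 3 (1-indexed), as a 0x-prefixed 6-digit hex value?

s_0 = plaintext = 0x70E033
s_1 = Round(s_0, k_0) = 0x033843
s_2 = Round(s_1, k_1) = 0x843E8D
s_3 = Round(s_2, k_2) = 0xE8D7C0

0xE8D7C0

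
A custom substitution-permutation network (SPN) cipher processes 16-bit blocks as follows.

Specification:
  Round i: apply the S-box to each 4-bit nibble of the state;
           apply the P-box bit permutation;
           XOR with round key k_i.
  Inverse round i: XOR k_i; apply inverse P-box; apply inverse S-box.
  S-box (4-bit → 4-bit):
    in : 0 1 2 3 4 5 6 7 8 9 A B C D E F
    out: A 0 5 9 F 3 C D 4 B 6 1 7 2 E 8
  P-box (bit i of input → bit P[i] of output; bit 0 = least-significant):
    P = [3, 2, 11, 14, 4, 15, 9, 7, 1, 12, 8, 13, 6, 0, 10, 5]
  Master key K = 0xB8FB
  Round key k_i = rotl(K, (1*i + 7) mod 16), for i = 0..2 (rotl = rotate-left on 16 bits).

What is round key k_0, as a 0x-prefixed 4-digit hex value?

0x7DDC

K = 0xB8FB
k_0 = rotl(K, (1*0+7) mod 16) = rotl(K, 7) = 0x7DDC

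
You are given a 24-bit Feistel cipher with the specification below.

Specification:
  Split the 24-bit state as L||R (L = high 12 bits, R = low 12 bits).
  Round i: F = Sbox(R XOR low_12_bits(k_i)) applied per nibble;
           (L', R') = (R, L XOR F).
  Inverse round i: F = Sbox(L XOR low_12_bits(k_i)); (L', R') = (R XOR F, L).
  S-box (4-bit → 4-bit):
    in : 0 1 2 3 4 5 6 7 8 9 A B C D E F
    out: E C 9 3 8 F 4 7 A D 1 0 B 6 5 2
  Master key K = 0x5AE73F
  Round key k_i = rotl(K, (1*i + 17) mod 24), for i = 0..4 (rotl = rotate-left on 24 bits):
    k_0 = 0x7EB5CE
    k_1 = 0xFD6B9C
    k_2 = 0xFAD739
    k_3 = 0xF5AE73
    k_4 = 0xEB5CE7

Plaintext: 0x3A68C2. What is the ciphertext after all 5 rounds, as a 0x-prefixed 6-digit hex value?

s_0 = plaintext = 0x3A68C2
s_1 = Round(s_0, k_0) = 0x8C254D
s_2 = Round(s_1, k_1) = 0x54DDAE
s_3 = Round(s_2, k_2) = 0xDAE49A
s_4 = Round(s_3, k_3) = 0x49ACF3
s_5 = Round(s_4, k_4) = 0xCF3A52

0xCF3A52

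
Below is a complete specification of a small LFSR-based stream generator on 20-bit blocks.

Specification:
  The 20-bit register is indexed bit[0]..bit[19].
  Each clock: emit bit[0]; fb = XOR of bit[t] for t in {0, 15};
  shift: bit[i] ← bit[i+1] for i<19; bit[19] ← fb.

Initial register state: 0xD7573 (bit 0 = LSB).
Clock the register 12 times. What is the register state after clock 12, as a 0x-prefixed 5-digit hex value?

reg_0 = 0xD7573
clock 1: out=1, reg = 0xEBAB9
clock 2: out=1, reg = 0x75D5C
clock 3: out=0, reg = 0x3AEAE
clock 4: out=0, reg = 0x9D757
clock 5: out=1, reg = 0x4EBAB
clock 6: out=1, reg = 0x275D5
clock 7: out=1, reg = 0x93AEA
clock 8: out=0, reg = 0x49D75
clock 9: out=1, reg = 0x24EBA
clock 10: out=0, reg = 0x1275D
clock 11: out=1, reg = 0x893AE
clock 12: out=0, reg = 0xC49D7

0xC49D7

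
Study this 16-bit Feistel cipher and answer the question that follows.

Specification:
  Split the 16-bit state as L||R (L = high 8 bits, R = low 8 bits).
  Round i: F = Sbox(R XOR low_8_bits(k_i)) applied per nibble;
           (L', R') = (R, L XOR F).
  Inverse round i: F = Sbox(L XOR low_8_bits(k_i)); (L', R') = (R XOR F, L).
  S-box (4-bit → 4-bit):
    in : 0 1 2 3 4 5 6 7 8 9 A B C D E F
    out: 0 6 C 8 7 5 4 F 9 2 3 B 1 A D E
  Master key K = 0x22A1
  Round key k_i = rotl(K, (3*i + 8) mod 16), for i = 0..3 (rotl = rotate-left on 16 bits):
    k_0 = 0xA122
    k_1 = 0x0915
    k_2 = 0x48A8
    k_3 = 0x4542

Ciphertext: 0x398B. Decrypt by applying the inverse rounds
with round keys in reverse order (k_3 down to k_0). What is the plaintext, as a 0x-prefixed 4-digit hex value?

s_0 = ciphertext = 0x398B
s_1 = InvRound(s_0, k_3) = 0x7039
s_2 = InvRound(s_1, k_2) = 0x9070
s_3 = InvRound(s_2, k_1) = 0xE590
s_4 = InvRound(s_3, k_0) = 0x8FE5

0x8FE5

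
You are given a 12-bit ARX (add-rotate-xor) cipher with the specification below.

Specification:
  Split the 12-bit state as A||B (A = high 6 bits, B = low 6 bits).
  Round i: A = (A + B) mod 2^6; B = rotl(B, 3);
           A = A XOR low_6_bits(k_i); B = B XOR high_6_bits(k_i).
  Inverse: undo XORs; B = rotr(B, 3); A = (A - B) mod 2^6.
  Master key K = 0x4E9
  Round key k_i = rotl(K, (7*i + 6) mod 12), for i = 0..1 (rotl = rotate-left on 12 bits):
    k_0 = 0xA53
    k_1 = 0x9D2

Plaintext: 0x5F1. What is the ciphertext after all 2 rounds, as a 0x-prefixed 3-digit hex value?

s_0 = plaintext = 0x5F1
s_1 = Round(s_0, k_0) = 0x6E7
s_2 = Round(s_1, k_1) = 0x41B

0x41B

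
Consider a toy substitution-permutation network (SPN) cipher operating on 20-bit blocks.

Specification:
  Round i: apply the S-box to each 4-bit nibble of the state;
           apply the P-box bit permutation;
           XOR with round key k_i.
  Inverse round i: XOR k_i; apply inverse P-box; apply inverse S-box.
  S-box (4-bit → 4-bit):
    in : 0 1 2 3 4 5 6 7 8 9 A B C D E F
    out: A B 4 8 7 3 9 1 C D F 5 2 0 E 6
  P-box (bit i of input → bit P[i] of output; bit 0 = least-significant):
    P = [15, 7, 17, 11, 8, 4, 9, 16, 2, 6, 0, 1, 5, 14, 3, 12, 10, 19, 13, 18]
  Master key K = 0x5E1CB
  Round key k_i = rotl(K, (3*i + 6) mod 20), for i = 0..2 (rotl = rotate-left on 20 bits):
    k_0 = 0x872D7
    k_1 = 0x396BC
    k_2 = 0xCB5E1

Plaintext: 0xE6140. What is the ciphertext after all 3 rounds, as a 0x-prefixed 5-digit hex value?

s_0 = plaintext = 0xE6140
s_1 = Round(s_0, k_0) = 0x44921
s_2 = Round(s_1, k_1) = 0xB7813
s_3 = Round(s_2, k_2) = 0xD98D2

0xD98D2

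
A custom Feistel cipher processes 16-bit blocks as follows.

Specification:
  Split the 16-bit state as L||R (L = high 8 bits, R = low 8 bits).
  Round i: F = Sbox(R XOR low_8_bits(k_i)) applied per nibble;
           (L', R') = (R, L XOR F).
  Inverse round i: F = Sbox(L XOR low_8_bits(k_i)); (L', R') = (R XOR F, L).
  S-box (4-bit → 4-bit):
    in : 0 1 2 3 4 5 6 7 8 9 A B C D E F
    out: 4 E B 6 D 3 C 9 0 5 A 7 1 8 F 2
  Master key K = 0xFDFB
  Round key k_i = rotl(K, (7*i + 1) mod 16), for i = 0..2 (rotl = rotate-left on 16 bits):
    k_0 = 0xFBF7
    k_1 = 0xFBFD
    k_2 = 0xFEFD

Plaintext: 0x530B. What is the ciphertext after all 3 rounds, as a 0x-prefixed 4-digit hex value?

s_0 = plaintext = 0x530B
s_1 = Round(s_0, k_0) = 0x0B72
s_2 = Round(s_1, k_1) = 0x7209
s_3 = Round(s_2, k_2) = 0x095F

0x095F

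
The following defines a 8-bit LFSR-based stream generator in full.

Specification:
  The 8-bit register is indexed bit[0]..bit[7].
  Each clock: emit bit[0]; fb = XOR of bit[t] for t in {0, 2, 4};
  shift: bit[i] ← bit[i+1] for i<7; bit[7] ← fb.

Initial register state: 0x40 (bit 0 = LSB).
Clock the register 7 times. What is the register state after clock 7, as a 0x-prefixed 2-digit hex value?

0x28

reg_0 = 0x40
clock 1: out=0, reg = 0x20
clock 2: out=0, reg = 0x10
clock 3: out=0, reg = 0x88
clock 4: out=0, reg = 0x44
clock 5: out=0, reg = 0xA2
clock 6: out=0, reg = 0x51
clock 7: out=1, reg = 0x28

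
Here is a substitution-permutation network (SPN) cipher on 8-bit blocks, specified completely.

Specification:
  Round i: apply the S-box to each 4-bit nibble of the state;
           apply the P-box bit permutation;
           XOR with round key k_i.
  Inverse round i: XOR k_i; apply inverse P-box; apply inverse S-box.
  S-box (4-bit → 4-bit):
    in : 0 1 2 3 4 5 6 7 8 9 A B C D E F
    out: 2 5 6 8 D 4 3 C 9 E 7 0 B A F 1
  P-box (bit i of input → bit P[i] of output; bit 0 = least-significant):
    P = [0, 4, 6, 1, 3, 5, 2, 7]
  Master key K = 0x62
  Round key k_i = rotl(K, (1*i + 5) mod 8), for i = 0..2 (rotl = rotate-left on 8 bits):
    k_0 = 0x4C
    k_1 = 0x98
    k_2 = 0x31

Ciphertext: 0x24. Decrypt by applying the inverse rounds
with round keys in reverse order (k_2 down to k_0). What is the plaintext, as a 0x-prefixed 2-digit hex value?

s_0 = ciphertext = 0x24
s_1 = InvRound(s_0, k_2) = 0x56
s_2 = InvRound(s_1, k_1) = 0x47
s_3 = InvRound(s_2, k_0) = 0xF8

0xF8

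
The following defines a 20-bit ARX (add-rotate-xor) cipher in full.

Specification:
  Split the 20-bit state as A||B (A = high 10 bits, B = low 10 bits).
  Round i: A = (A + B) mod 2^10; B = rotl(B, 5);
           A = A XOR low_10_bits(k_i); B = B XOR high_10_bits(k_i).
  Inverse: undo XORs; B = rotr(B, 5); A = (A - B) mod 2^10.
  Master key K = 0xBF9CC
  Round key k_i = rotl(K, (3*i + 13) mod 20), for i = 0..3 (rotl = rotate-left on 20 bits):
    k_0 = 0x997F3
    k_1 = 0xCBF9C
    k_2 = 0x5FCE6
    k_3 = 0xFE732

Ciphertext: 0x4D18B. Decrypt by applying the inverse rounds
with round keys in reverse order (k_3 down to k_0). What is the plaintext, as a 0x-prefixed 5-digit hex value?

s_0 = ciphertext = 0x4D18B
s_1 = InvRound(s_0, k_3) = 0xECE53
s_2 = InvRound(s_1, k_2) = 0x6F199
s_3 = InvRound(s_2, k_1) = 0xD2ED5
s_4 = InvRound(s_3, k_0) = 0xACE05

0xACE05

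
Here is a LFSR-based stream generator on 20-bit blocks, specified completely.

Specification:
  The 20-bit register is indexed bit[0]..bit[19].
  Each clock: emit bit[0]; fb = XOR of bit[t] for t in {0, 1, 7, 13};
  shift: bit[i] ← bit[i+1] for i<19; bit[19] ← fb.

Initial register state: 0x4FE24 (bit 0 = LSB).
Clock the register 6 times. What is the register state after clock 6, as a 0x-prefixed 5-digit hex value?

reg_0 = 0x4FE24
clock 1: out=0, reg = 0xA7F12
clock 2: out=0, reg = 0x53F89
clock 3: out=1, reg = 0xA9FC4
clock 4: out=0, reg = 0xD4FE2
clock 5: out=0, reg = 0x6A7F1
clock 6: out=1, reg = 0xB53F8

0xB53F8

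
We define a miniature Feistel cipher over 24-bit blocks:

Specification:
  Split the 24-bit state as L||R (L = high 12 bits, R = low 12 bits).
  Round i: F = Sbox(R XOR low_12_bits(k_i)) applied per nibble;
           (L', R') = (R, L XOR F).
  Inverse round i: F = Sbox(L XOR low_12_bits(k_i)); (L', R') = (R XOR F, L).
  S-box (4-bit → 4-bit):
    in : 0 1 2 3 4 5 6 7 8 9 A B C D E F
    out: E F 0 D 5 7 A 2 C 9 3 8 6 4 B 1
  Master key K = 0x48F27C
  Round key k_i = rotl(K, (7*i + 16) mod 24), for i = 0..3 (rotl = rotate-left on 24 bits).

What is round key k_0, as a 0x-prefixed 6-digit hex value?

0x7C48F2

K = 0x48F27C
k_0 = rotl(K, (7*0+16) mod 24) = rotl(K, 16) = 0x7C48F2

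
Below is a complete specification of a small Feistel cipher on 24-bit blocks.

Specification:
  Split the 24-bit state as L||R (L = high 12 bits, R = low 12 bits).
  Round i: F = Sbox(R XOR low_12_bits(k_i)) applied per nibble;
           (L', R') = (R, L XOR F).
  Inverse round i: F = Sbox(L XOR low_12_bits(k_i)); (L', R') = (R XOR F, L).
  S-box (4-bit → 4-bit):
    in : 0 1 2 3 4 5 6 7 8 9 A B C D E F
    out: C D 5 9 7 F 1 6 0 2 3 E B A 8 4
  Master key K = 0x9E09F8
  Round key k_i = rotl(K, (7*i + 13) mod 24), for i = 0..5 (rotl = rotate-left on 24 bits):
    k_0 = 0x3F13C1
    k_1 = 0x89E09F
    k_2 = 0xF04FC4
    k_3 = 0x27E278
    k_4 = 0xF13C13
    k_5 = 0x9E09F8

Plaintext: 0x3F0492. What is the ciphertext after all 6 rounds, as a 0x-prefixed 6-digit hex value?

0xC0E824

s_0 = plaintext = 0x3F0492
s_1 = Round(s_0, k_0) = 0x492509
s_2 = Round(s_1, k_1) = 0x509BB3
s_3 = Round(s_2, k_2) = 0xBB326F
s_4 = Round(s_3, k_3) = 0x26F765
s_5 = Round(s_4, k_4) = 0x765C0E
s_6 = Round(s_5, k_5) = 0xC0E824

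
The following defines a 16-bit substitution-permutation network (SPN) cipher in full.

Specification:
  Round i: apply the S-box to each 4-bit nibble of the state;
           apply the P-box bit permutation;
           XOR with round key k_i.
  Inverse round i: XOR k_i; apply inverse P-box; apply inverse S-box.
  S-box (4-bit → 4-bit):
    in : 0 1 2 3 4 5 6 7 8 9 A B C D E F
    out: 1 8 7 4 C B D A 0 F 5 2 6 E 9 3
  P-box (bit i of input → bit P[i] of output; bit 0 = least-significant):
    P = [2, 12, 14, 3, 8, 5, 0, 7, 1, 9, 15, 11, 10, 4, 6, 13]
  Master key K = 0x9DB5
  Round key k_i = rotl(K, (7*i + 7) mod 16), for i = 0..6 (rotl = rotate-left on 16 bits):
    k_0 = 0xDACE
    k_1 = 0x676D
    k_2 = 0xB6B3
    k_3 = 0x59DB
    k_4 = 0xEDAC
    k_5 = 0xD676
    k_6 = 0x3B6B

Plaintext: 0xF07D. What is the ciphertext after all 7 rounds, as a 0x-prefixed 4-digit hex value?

s_0 = plaintext = 0xF07D
s_1 = Round(s_0, k_0) = 0x8E74
s_2 = Round(s_1, k_1) = 0x2FC7
s_3 = Round(s_2, k_2) = 0xA0C8
s_4 = Round(s_3, k_3) = 0x5DB8
s_5 = Round(s_4, k_4) = 0x439C
s_6 = Round(s_5, k_5) = 0x2797
s_7 = Round(s_6, k_6) = 0x2492

0x2492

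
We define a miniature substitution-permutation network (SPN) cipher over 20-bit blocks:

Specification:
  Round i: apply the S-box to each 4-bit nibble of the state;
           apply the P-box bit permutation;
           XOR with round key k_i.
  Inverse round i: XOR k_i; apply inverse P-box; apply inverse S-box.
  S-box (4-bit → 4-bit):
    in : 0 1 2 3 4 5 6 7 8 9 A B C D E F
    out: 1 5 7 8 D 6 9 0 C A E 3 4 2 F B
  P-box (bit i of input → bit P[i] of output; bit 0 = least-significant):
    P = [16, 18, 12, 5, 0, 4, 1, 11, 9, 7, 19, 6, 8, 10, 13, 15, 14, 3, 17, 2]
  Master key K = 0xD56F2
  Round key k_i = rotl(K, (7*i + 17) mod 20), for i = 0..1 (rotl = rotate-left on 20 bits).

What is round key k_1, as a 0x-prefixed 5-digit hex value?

K = 0xD56F2
k_0 = rotl(K, (7*0+17) mod 20) = rotl(K, 17) = 0x5AADE
k_1 = rotl(K, (7*1+17) mod 20) = rotl(K, 4) = 0x56F2D

0x56F2D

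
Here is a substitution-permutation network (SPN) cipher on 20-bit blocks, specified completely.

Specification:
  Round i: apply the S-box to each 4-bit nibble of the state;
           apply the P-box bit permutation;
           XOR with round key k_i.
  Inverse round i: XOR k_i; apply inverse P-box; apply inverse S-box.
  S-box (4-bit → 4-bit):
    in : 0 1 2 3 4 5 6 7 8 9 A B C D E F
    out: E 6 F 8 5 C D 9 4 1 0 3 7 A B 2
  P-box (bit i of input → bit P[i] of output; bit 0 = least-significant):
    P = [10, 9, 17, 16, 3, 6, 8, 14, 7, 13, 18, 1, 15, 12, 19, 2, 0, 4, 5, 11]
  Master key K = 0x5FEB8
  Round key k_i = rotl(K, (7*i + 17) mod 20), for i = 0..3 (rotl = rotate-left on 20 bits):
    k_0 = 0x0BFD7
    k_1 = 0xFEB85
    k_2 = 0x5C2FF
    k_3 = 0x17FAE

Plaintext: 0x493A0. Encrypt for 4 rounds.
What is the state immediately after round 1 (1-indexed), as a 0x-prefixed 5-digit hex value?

s_0 = plaintext = 0x493A0
s_1 = Round(s_0, k_0) = 0x33DF4
s_2 = Round(s_1, k_1) = 0xDC7C3
s_3 = Round(s_2, k_2) = 0xC5B25
s_4 = Round(s_3, k_3) = 0xA1E53

0x33DF4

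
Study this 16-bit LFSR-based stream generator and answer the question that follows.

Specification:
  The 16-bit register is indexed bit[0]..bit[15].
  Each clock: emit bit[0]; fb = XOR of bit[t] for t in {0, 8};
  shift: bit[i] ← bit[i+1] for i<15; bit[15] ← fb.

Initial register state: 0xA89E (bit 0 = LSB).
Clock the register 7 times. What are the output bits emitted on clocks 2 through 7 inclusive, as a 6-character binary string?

111100

reg_0 = 0xA89E
clock 1: out=0, reg = 0x544F
clock 2: out=1, reg = 0xAA27
clock 3: out=1, reg = 0xD513
clock 4: out=1, reg = 0x6A89
clock 5: out=1, reg = 0xB544
clock 6: out=0, reg = 0xDAA2
clock 7: out=0, reg = 0x6D51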